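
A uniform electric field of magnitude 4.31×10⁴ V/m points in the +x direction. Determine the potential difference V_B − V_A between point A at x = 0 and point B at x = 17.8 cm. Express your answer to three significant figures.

In a uniform field, potential decreases in the direction of E: V_B − V_A = −E·Δx.
V_B − V_A = −(4.31×10⁴ V/m)(0.178 m) = -7670 V.

-7670 V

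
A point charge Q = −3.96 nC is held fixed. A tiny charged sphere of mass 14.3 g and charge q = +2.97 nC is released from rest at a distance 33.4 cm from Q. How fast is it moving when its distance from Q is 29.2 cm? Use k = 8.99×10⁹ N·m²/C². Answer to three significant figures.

2.52×10⁻³ m/s

Only the electrostatic force acts, so mechanical energy is conserved: ½mv² = U₁ − U₂ = kQq(1/r₁ − 1/r₂).
U₁ − U₂ = (8.99×10⁹ N·m²/C²)(-3.96×10⁻⁹ C)(2.97×10⁻⁹ C)(1/0.334 − 1/0.292) = 4.55×10⁻⁸ J.
v = √(2·4.55×10⁻⁸/0.0143) = 2.52×10⁻³ m/s.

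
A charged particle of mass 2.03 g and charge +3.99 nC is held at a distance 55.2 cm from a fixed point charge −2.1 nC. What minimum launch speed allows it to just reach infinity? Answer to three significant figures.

To just escape, total mechanical energy must reach zero at infinity: ½mv²_min + U = 0, so ½mv²_min = −U = |kQq|/r.
|U| = |kQq|/r = (8.99×10⁹ N·m²/C²)(2.10×10⁻⁹)(3.99×10⁻⁹)/(0.552) = 1.36×10⁻⁷ J.
v_min = √(2|U|/m) = √(2·1.36×10⁻⁷/2.03×10⁻³) = 0.0116 m/s.

0.0116 m/s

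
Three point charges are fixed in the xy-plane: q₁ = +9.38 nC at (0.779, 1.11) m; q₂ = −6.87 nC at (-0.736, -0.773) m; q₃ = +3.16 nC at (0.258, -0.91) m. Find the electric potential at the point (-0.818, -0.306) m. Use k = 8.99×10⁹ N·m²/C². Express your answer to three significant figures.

Electric potential is a scalar, so the contributions from each charge add algebraically: V = Σ kqᵢ/rᵢ.
Distances from the field point to each charge: r₁ = 2.13 m, r₂ = 0.474 m, r₃ = 1.23 m.
V = k[(9.38×10⁻⁹)/(2.13) + (-6.87×10⁻⁹)/(0.474) + (3.16×10⁻⁹)/(1.23)] = -67.7 V.

-67.7 V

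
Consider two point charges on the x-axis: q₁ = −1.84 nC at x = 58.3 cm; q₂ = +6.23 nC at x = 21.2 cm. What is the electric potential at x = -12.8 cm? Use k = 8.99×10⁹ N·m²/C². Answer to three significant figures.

141 V

Electric potential is a scalar, so the contributions from each charge add algebraically: V = Σ kqᵢ/rᵢ.
Distances from the field point to each charge: r₁ = 0.711 m, r₂ = 0.340 m.
V = k[(-1.84×10⁻⁹)/(0.711) + (6.23×10⁻⁹)/(0.340)] = 141 V.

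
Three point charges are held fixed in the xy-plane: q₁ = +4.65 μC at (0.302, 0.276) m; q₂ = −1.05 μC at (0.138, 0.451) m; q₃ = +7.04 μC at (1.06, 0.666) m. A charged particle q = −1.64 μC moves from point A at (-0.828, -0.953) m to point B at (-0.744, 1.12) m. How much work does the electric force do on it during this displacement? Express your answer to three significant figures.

The work done by the electric force is W_field = −ΔU = −q(V_B − V_A) = q(V_A − V_B).
At A: distances to the source charges are 1.67 m, 1.70 m, 2.49 m; V_A = Σ kqᵢ/rᵢ = 4.49×10⁴ V.
At B: distances to the source charges are 1.34 m, 1.11 m, 1.86 m; V_B = Σ kqᵢ/rᵢ = 5.66×10⁴ V.
ΔV = V_B − V_A = 1.17×10⁴ V.
W_field = −qΔV = −(-1.64×10⁻⁶ C)(1.17×10⁴ V) = 0.0191 J.

0.0191 J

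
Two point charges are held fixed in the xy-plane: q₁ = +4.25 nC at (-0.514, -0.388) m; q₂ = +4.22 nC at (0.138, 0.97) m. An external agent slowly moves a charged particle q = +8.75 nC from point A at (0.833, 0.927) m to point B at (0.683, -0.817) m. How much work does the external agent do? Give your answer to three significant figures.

For quasistatic motion the external work equals the change in potential energy: W_ext = qΔV = q(V_B − V_A).
At A: distances to the source charges are 1.88 m, 0.696 m; V_A = Σ kqᵢ/rᵢ = 74.8 V.
At B: distances to the source charges are 1.27 m, 1.87 m; V_B = Σ kqᵢ/rᵢ = 50.4 V.
ΔV = V_B − V_A = -24.4 V.
W_ext = qΔV = (8.75×10⁻⁹ C)(-24.4 V) = -2.14×10⁻⁷ J.

-2.14×10⁻⁷ J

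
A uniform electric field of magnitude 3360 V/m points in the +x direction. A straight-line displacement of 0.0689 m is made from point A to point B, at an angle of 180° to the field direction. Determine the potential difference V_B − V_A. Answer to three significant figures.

Only the component of displacement along E changes the potential: ΔV = −E·d·cosθ.
ΔV = −(3360 V/m)(0.0689 m)cos180° = 232 V.

232 V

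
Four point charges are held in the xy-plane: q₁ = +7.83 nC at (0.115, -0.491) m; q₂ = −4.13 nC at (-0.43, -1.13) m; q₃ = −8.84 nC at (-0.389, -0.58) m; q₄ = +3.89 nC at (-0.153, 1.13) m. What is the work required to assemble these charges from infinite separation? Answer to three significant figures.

The assembly work is the sum of pairwise potential energies, U = Σ_{i<j} kqᵢqⱼ/rᵢⱼ.
Pair separations: r₁₂ = 0.840 m, r₁₃ = 0.512 m, r₁₄ = 1.64 m, r₂₃ = 0.552 m, r₂₄ = 2.28 m, r₃₄ = 1.73 m.
Summing all 6 pair terms gives U = -1.04×10⁻⁶ J.

-1.04×10⁻⁶ J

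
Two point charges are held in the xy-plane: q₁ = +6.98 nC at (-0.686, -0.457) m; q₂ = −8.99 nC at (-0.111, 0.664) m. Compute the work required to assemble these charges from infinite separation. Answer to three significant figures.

-4.48×10⁻⁷ J

The assembly work is the sum of pairwise potential energies, U = Σ_{i<j} kqᵢqⱼ/rᵢⱼ.
Pair separations: r₁₂ = 1.26 m.
U = (-4.48×10⁻⁷) = -4.48×10⁻⁷ J.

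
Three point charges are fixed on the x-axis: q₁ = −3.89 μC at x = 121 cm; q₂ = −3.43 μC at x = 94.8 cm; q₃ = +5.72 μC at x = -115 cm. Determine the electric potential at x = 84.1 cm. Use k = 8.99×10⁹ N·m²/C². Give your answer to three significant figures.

-3.57×10⁵ V

The total potential is the scalar sum of each charge's contribution, V = Σ kqᵢ/rᵢ.
Distances from the field point to each charge: r₁ = 0.369 m, r₂ = 0.107 m, r₃ = 1.99 m.
V = k[(-3.89×10⁻⁶)/(0.369) + (-3.43×10⁻⁶)/(0.107) + (5.72×10⁻⁶)/(1.99)] = -3.57×10⁵ V.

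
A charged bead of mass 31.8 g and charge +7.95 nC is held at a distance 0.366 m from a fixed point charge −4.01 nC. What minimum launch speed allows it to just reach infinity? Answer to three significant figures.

7.02×10⁻³ m/s

To just escape, total mechanical energy must reach zero at infinity: ½mv²_min + U = 0, so ½mv²_min = −U = |kQq|/r.
|U| = |kQq|/r = (8.99×10⁹ N·m²/C²)(4.01×10⁻⁹)(7.95×10⁻⁹)/(0.366) = 7.83×10⁻⁷ J.
v_min = √(2|U|/m) = √(2·7.83×10⁻⁷/0.0318) = 7.02×10⁻³ m/s.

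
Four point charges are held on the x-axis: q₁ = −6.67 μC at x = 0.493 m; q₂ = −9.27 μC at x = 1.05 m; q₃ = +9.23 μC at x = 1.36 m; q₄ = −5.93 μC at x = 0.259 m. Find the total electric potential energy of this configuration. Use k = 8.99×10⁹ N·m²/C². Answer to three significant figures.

The work to assemble the configuration equals its total potential energy, U = Σ kqᵢqⱼ/rᵢⱼ over all pairs.
Pair separations: r₁₂ = 0.557 m, r₁₃ = 0.867 m, r₁₄ = 0.234 m, r₂₃ = 0.310 m, r₂₄ = 0.791 m, r₃₄ = 1.10 m.
Summing all 6 pair terms gives U = -0.424 J.

-0.424 J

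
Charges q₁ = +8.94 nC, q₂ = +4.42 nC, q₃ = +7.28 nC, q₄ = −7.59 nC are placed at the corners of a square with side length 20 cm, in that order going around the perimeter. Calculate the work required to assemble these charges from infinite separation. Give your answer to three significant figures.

-1.31×10⁻⁶ J

The assembly work is the sum of pairwise potential energies, U = Σ_{i<j} kqᵢqⱼ/rᵢⱼ.
The four side pairs have separation 0.200 m and the two diagonal pairs 0.283 m.
Summing all 6 pair terms gives U = -1.31×10⁻⁶ J.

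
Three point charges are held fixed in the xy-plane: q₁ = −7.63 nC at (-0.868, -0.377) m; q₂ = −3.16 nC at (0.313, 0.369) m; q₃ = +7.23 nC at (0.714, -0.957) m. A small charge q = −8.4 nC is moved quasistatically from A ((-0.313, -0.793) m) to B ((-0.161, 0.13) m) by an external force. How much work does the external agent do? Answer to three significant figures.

For quasistatic motion the external work equals the change in potential energy: W_ext = qΔV = q(V_B − V_A).
At A: distances to the source charges are 0.694 m, 1.32 m, 1.04 m; V_A = Σ kqᵢ/rᵢ = -57.9 V.
At B: distances to the source charges are 0.870 m, 0.531 m, 1.40 m; V_B = Σ kqᵢ/rᵢ = -85.8 V.
ΔV = V_B − V_A = -27.9 V.
W_ext = qΔV = (-8.40×10⁻⁹ C)(-27.9 V) = 2.34×10⁻⁷ J.

2.34×10⁻⁷ J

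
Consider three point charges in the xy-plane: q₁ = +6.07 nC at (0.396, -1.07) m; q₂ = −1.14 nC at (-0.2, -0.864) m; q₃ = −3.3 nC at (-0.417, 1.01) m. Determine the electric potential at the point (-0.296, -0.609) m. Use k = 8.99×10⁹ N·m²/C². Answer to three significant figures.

The total potential is the scalar sum of each charge's contribution, V = Σ kqᵢ/rᵢ.
Distances from the field point to each charge: r₁ = 0.831 m, r₂ = 0.272 m, r₃ = 1.62 m.
V = k[(6.07×10⁻⁹)/(0.831) + (-1.14×10⁻⁹)/(0.272) + (-3.30×10⁻⁹)/(1.62)] = 9.74 V.

9.74 V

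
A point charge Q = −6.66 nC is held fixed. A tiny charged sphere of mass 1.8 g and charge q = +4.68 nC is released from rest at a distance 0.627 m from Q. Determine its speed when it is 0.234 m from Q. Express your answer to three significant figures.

Only the electrostatic force acts, so mechanical energy is conserved: ½mv² = U₁ − U₂ = kQq(1/r₁ − 1/r₂).
U₁ − U₂ = (8.99×10⁹ N·m²/C²)(-6.66×10⁻⁹ C)(4.68×10⁻⁹ C)(1/0.627 − 1/0.234) = 7.51×10⁻⁷ J.
v = √(2·7.51×10⁻⁷/1.80×10⁻³) = 0.0289 m/s.

0.0289 m/s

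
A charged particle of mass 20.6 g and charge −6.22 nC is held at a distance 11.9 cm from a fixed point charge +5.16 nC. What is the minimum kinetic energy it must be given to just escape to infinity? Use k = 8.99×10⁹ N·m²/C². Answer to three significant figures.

To just escape, total mechanical energy must reach zero at infinity: ½mv²_min + U = 0, so ½mv²_min = −U = |kQq|/r.
|U| = |kQq|/r = (8.99×10⁹ N·m²/C²)(5.16×10⁻⁹)(6.22×10⁻⁹)/(0.119) = 2.42×10⁻⁶ J.

2.42×10⁻⁶ J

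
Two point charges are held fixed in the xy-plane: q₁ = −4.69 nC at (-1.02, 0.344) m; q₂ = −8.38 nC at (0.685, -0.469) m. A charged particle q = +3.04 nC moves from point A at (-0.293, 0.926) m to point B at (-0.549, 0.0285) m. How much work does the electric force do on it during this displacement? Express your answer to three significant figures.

The work done by the electric force is W_field = −ΔU = −q(V_B − V_A) = q(V_A − V_B).
At A: distances to the source charges are 0.931 m, 1.70 m; V_A = Σ kqᵢ/rᵢ = -89.5 V.
At B: distances to the source charges are 0.567 m, 1.33 m; V_B = Σ kqᵢ/rᵢ = -131 V.
ΔV = V_B − V_A = -41.5 V.
W_field = −qΔV = −(3.04×10⁻⁹ C)(-41.5 V) = 1.26×10⁻⁷ J.

1.26×10⁻⁷ J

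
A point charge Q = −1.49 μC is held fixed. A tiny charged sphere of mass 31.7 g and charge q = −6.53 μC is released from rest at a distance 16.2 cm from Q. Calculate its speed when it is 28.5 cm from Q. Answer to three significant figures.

Only the electrostatic force acts, so mechanical energy is conserved: ½mv² = U₁ − U₂ = kQq(1/r₁ − 1/r₂).
U₁ − U₂ = (8.99×10⁹ N·m²/C²)(-1.49×10⁻⁶ C)(-6.53×10⁻⁶ C)(1/0.162 − 1/0.285) = 0.233 J.
v = √(2·0.233/0.0317) = 3.83 m/s.

3.83 m/s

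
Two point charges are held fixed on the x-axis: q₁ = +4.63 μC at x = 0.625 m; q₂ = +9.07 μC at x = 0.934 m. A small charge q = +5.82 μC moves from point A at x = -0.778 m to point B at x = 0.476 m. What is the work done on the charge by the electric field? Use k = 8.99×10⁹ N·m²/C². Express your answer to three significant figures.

The work done by the electric force is W_field = −ΔU = −q(V_B − V_A) = q(V_A − V_B).
At A: distances to the source charges are 1.40 m, 1.71 m; V_A = Σ kqᵢ/rᵢ = 7.73×10⁴ V.
At B: distances to the source charges are 0.149 m, 0.458 m; V_B = Σ kqᵢ/rᵢ = 4.57×10⁵ V.
ΔV = V_B − V_A = 3.80×10⁵ V.
W_field = −qΔV = −(5.82×10⁻⁶ C)(3.80×10⁵ V) = -2.21 J.

-2.21 J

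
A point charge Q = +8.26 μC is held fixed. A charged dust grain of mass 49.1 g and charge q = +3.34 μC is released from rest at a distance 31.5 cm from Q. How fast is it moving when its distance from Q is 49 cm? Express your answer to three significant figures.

Only the electrostatic force acts, so mechanical energy is conserved: ½mv² = U₁ − U₂ = kQq(1/r₁ − 1/r₂).
U₁ − U₂ = (8.99×10⁹ N·m²/C²)(8.26×10⁻⁶ C)(3.34×10⁻⁶ C)(1/0.315 − 1/0.490) = 0.281 J.
v = √(2·0.281/0.0491) = 3.38 m/s.

3.38 m/s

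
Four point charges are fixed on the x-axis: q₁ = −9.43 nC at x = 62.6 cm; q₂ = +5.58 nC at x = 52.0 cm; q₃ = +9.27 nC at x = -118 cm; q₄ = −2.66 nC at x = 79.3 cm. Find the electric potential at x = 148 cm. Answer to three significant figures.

The total potential is the scalar sum of each charge's contribution, V = Σ kqᵢ/rᵢ.
Distances from the field point to each charge: r₁ = 0.854 m, r₂ = 0.960 m, r₃ = 2.66 m, r₄ = 0.687 m.
V = k[(-9.43×10⁻⁹)/(0.854) + (5.58×10⁻⁹)/(0.960) + (9.27×10⁻⁹)/(2.66) + (-2.66×10⁻⁹)/(0.687)] = -50.5 V.

-50.5 V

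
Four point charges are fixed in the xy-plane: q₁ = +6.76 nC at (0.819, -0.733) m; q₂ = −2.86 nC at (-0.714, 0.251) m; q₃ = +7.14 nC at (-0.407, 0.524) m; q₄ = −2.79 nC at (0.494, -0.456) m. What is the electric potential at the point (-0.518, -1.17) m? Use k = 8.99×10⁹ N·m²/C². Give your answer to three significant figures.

42.8 V

The total potential is the scalar sum of each charge's contribution, V = Σ kqᵢ/rᵢ.
Distances from the field point to each charge: r₁ = 1.41 m, r₂ = 1.43 m, r₃ = 1.70 m, r₄ = 1.24 m.
V = k[(6.76×10⁻⁹)/(1.41) + (-2.86×10⁻⁹)/(1.43) + (7.14×10⁻⁹)/(1.70) + (-2.79×10⁻⁹)/(1.24)] = 42.8 V.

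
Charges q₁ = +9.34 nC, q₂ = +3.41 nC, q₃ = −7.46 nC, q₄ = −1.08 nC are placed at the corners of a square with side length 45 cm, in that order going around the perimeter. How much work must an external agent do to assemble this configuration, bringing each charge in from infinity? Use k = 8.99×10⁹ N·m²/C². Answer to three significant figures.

The work to assemble the configuration equals its total potential energy, U = Σ kqᵢqⱼ/rᵢⱼ over all pairs.
The four side pairs have separation 0.450 m and the two diagonal pairs 0.636 m.
Summing all 6 pair terms gives U = -9.49×10⁻⁷ J.

-9.49×10⁻⁷ J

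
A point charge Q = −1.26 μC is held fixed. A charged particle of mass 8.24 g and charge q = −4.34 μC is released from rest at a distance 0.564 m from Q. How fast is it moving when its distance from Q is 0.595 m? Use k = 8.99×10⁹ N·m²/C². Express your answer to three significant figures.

1.05 m/s

Only the electrostatic force acts, so mechanical energy is conserved: ½mv² = U₁ − U₂ = kQq(1/r₁ − 1/r₂).
U₁ − U₂ = (8.99×10⁹ N·m²/C²)(-1.26×10⁻⁶ C)(-4.34×10⁻⁶ C)(1/0.564 − 1/0.595) = 4.54×10⁻³ J.
v = √(2·4.54×10⁻³/8.24×10⁻³) = 1.05 m/s.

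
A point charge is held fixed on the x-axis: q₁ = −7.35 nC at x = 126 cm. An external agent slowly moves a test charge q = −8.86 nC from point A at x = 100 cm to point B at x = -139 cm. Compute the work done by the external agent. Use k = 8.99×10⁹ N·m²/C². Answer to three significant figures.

-2.03×10⁻⁶ J

For quasistatic motion the external work equals the change in potential energy: W_ext = qΔV = q(V_B − V_A).
At A: distance to the source charge is 0.260 m; V_A = kq₁/r = -254 V.
At B: distance to the source charge is 2.65 m; V_B = kq₁/r = -24.9 V.
ΔV = V_B − V_A = 229 V.
W_ext = qΔV = (-8.86×10⁻⁹ C)(229 V) = -2.03×10⁻⁶ J.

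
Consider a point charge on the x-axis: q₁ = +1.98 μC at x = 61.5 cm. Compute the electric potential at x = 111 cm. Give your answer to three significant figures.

3.60×10⁴ V

Electric potential is a scalar, so the contributions from each charge add algebraically: V = Σ kqᵢ/rᵢ.
V = k[(1.98×10⁻⁶)/(0.495)] = 3.60×10⁴ V.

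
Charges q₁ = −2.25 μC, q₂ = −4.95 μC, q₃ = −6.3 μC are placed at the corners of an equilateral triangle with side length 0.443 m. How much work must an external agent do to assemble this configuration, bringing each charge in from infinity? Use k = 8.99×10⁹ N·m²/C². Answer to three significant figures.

The work to assemble the configuration equals its total potential energy, U = Σ kqᵢqⱼ/rᵢⱼ over all pairs.
All three pair separations equal the side length, 0.443 m.
U = (0.226) + (0.288) + (0.633) = 1.15 J.

1.15 J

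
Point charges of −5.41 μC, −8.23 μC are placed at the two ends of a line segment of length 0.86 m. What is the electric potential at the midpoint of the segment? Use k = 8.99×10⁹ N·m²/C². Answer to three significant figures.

-2.85×10⁵ V

Electric potential is a scalar, so the contributions from each charge add algebraically: V = Σ kqᵢ/rᵢ.
Each charge is 0.430 m from the midpoint.
V = k[(-5.41×10⁻⁶)/(0.430) + (-8.23×10⁻⁶)/(0.430)] = -2.85×10⁵ V.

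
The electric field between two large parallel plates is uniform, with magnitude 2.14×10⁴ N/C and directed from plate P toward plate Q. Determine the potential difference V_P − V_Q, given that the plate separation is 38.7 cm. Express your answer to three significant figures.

In a uniform field, potential decreases in the direction of E: ΔV = −E·d for a displacement d parallel to E.
Going from Q to P is a displacement of 38.7 cm opposite to the field, so V_P − V_Q = +Ed = 8280 V.

8280 V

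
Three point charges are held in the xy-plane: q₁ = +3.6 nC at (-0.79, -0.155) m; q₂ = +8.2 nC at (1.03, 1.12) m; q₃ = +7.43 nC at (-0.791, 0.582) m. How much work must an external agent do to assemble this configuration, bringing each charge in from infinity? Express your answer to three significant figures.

The assembly work is the sum of pairwise potential energies, U = Σ_{i<j} kqᵢqⱼ/rᵢⱼ.
Pair separations: r₁₂ = 2.22 m, r₁₃ = 0.737 m, r₂₃ = 1.90 m.
U = (1.19×10⁻⁷) + (3.26×10⁻⁷) + (2.88×10⁻⁷) = 7.34×10⁻⁷ J.

7.34×10⁻⁷ J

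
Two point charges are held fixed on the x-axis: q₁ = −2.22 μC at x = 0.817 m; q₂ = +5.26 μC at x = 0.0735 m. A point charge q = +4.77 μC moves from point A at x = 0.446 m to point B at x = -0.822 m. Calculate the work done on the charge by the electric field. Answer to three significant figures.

The work done by the electric force is W_field = −ΔU = −q(V_B − V_A) = q(V_A − V_B).
At A: distances to the source charges are 0.371 m, 0.372 m; V_A = Σ kqᵢ/rᵢ = 7.32×10⁴ V.
At B: distances to the source charges are 1.64 m, 0.895 m; V_B = Σ kqᵢ/rᵢ = 4.06×10⁴ V.
ΔV = V_B − V_A = -3.25×10⁴ V.
W_field = −qΔV = −(4.77×10⁻⁶ C)(-3.25×10⁴ V) = 0.155 J.

0.155 J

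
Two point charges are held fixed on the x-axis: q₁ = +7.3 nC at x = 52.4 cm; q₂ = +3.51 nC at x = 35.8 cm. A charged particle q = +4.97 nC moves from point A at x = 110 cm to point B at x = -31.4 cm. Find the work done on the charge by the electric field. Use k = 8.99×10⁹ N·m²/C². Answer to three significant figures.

1.55×10⁻⁷ J

The work done by the electric force is W_field = −ΔU = −q(V_B − V_A) = q(V_A − V_B).
At A: distances to the source charges are 0.576 m, 0.742 m; V_A = Σ kqᵢ/rᵢ = 156 V.
At B: distances to the source charges are 0.838 m, 0.672 m; V_B = Σ kqᵢ/rᵢ = 125 V.
ΔV = V_B − V_A = -31.2 V.
W_field = −qΔV = −(4.97×10⁻⁹ C)(-31.2 V) = 1.55×10⁻⁷ J.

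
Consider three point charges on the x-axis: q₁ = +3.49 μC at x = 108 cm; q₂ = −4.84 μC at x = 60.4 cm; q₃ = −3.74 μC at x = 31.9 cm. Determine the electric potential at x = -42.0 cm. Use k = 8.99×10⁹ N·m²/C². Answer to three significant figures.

Electric potential is a scalar, so the contributions from each charge add algebraically: V = Σ kqᵢ/rᵢ.
Distances from the field point to each charge: r₁ = 1.50 m, r₂ = 1.02 m, r₃ = 0.739 m.
V = k[(3.49×10⁻⁶)/(1.50) + (-4.84×10⁻⁶)/(1.02) + (-3.74×10⁻⁶)/(0.739)] = -6.71×10⁴ V.

-6.71×10⁴ V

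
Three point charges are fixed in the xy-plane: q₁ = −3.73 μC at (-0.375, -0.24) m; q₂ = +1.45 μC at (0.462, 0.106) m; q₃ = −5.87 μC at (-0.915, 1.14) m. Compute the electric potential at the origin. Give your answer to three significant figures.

Electric potential is a scalar, so the contributions from each charge add algebraically: V = Σ kqᵢ/rᵢ.
Distances from the field point to each charge: r₁ = 0.445 m, r₂ = 0.474 m, r₃ = 1.46 m.
V = k[(-3.73×10⁻⁶)/(0.445) + (1.45×10⁻⁶)/(0.474) + (-5.87×10⁻⁶)/(1.46)] = -8.39×10⁴ V.

-8.39×10⁴ V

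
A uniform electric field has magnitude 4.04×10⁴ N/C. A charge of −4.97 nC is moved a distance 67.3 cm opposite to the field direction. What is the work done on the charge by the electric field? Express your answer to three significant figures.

1.35×10⁻⁴ J

The potential change for a displacement 67.3 cm opposite to the field direction is ΔV = +Ed = 2.72×10⁴ V.
W_field = −qΔV = 1.35×10⁻⁴ J.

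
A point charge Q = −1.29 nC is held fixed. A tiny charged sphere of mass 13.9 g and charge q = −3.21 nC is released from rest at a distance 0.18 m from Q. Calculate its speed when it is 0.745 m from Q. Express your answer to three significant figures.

4.75×10⁻³ m/s

Only the electrostatic force acts, so mechanical energy is conserved: ½mv² = U₁ − U₂ = kQq(1/r₁ − 1/r₂).
U₁ − U₂ = (8.99×10⁹ N·m²/C²)(-1.29×10⁻⁹ C)(-3.21×10⁻⁹ C)(1/0.180 − 1/0.745) = 1.57×10⁻⁷ J.
v = √(2·1.57×10⁻⁷/0.0139) = 4.75×10⁻³ m/s.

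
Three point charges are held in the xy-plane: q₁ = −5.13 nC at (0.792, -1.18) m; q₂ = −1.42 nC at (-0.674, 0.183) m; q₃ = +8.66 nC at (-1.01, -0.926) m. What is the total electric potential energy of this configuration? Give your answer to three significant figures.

The work to assemble the configuration equals its total potential energy, U = Σ kqᵢqⱼ/rᵢⱼ over all pairs.
Pair separations: r₁₂ = 2.00 m, r₁₃ = 1.82 m, r₂₃ = 1.16 m.
U = (3.27×10⁻⁸) + (-2.19×10⁻⁷) + (-9.54×10⁻⁸) = -2.82×10⁻⁷ J.

-2.82×10⁻⁷ J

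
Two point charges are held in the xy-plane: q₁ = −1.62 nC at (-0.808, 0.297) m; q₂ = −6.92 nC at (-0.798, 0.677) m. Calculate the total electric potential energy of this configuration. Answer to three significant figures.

The assembly work is the sum of pairwise potential energies, U = Σ_{i<j} kqᵢqⱼ/rᵢⱼ.
Pair separations: r₁₂ = 0.380 m.
U = (2.65×10⁻⁷) = 2.65×10⁻⁷ J.

2.65×10⁻⁷ J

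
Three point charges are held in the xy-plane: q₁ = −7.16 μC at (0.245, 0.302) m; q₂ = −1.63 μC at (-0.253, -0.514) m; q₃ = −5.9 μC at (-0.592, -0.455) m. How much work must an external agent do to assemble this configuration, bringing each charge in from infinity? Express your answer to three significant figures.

0.698 J

The assembly work is the sum of pairwise potential energies, U = Σ_{i<j} kqᵢqⱼ/rᵢⱼ.
Pair separations: r₁₂ = 0.956 m, r₁₃ = 1.13 m, r₂₃ = 0.344 m.
U = (0.110) + (0.337) + (0.251) = 0.698 J.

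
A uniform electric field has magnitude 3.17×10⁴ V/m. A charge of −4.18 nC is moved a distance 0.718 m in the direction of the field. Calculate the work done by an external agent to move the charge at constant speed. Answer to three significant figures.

9.51×10⁻⁵ J

The potential change for a displacement 0.718 m in the direction of the field is ΔV = −Ed = -2.28×10⁴ V.
W_ext = qΔV = 9.51×10⁻⁵ J.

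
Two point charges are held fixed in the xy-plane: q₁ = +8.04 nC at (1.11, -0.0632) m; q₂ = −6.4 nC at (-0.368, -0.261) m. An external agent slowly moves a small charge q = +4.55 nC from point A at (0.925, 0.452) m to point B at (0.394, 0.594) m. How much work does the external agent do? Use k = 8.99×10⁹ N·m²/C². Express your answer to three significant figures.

For quasistatic motion the external work equals the change in potential energy: W_ext = qΔV = q(V_B − V_A).
At A: distances to the source charges are 0.547 m, 1.48 m; V_A = Σ kqᵢ/rᵢ = 93.1 V.
At B: distances to the source charges are 0.972 m, 1.15 m; V_B = Σ kqᵢ/rᵢ = 24.1 V.
ΔV = V_B − V_A = -68.9 V.
W_ext = qΔV = (4.55×10⁻⁹ C)(-68.9 V) = -3.14×10⁻⁷ J.

-3.14×10⁻⁷ J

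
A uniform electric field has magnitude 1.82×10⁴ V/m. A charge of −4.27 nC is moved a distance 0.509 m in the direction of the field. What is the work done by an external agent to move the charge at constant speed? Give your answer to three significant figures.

The potential change for a displacement 0.509 m in the direction of the field is ΔV = −Ed = -9260 V.
W_ext = qΔV = 3.96×10⁻⁵ J.

3.96×10⁻⁵ J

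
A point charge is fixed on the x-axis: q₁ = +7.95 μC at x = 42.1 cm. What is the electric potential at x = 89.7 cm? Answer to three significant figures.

1.50×10⁵ V

The total potential is the scalar sum of each charge's contribution, V = Σ kqᵢ/rᵢ.
V = k[(7.95×10⁻⁶)/(0.476)] = 1.50×10⁵ V.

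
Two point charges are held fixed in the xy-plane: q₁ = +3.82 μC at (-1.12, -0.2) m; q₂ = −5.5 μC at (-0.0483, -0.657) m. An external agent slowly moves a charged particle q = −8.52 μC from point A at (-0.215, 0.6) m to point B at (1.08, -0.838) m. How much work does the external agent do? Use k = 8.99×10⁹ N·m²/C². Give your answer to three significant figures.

0.151 J

For quasistatic motion the external work equals the change in potential energy: W_ext = qΔV = q(V_B − V_A).
At A: distances to the source charges are 1.21 m, 1.27 m; V_A = Σ kqᵢ/rᵢ = -1.06×10⁴ V.
At B: distances to the source charges are 2.29 m, 1.14 m; V_B = Σ kqᵢ/rᵢ = -2.83×10⁴ V.
ΔV = V_B − V_A = -1.77×10⁴ V.
W_ext = qΔV = (-8.52×10⁻⁶ C)(-1.77×10⁴ V) = 0.151 J.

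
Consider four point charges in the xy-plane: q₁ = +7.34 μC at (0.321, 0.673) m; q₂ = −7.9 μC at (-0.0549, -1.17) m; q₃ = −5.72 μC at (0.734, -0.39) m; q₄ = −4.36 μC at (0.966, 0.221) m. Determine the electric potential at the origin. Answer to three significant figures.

-7.36×10⁴ V

Electric potential is a scalar, so the contributions from each charge add algebraically: V = Σ kqᵢ/rᵢ.
Distances from the field point to each charge: r₁ = 0.746 m, r₂ = 1.17 m, r₃ = 0.831 m, r₄ = 0.991 m.
V = k[(7.34×10⁻⁶)/(0.746) + (-7.90×10⁻⁶)/(1.17) + (-5.72×10⁻⁶)/(0.831) + (-4.36×10⁻⁶)/(0.991)] = -7.36×10⁴ V.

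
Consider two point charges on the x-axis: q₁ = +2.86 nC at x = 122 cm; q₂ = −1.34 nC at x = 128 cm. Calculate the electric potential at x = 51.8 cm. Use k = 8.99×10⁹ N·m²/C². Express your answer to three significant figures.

20.8 V

The total potential is the scalar sum of each charge's contribution, V = Σ kqᵢ/rᵢ.
Distances from the field point to each charge: r₁ = 0.702 m, r₂ = 0.762 m.
V = k[(2.86×10⁻⁹)/(0.702) + (-1.34×10⁻⁹)/(0.762)] = 20.8 V.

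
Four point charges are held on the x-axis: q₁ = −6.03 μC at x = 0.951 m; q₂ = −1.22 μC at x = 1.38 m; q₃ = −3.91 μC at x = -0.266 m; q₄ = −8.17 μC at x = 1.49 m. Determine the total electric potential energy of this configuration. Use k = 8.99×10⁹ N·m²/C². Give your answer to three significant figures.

2.15 J

The assembly work is the sum of pairwise potential energies, U = Σ_{i<j} kqᵢqⱼ/rᵢⱼ.
Pair separations: r₁₂ = 0.429 m, r₁₃ = 1.22 m, r₁₄ = 0.539 m, r₂₃ = 1.65 m, r₂₄ = 0.110 m, r₃₄ = 1.76 m.
Summing all 6 pair terms gives U = 2.15 J.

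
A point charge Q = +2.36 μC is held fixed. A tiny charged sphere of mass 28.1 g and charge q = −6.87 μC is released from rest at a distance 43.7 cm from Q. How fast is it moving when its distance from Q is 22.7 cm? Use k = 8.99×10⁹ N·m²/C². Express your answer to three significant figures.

4.69 m/s

Only the electrostatic force acts, so mechanical energy is conserved: ½mv² = U₁ − U₂ = kQq(1/r₁ − 1/r₂).
U₁ − U₂ = (8.99×10⁹ N·m²/C²)(2.36×10⁻⁶ C)(-6.87×10⁻⁶ C)(1/0.437 − 1/0.227) = 0.309 J.
v = √(2·0.309/0.0281) = 4.69 m/s.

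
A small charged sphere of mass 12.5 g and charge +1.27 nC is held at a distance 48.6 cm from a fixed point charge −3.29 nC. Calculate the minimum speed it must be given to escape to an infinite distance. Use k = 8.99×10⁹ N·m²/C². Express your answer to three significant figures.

To just escape, total mechanical energy must reach zero at infinity: ½mv²_min + U = 0, so ½mv²_min = −U = |kQq|/r.
|U| = |kQq|/r = (8.99×10⁹ N·m²/C²)(3.29×10⁻⁹)(1.27×10⁻⁹)/(0.486) = 7.73×10⁻⁸ J.
v_min = √(2|U|/m) = √(2·7.73×10⁻⁸/0.0125) = 3.52×10⁻³ m/s.

3.52×10⁻³ m/s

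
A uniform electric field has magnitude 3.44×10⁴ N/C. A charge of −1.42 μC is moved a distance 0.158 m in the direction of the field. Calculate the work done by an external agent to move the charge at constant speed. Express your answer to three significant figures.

7.72×10⁻³ J

The potential change for a displacement 0.158 m in the direction of the field is ΔV = −Ed = -5440 V.
W_ext = qΔV = 7.72×10⁻³ J.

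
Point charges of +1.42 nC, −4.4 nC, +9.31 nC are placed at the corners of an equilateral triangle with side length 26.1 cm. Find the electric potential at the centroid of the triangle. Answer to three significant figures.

378 V

The total potential is the scalar sum of each charge's contribution, V = Σ kqᵢ/rᵢ.
The distance from each vertex to the centroid is a/√3 = 0.151 m.
V = k[(1.42×10⁻⁹)/(0.151) + (-4.40×10⁻⁹)/(0.151) + (9.31×10⁻⁹)/(0.151)] = 378 V.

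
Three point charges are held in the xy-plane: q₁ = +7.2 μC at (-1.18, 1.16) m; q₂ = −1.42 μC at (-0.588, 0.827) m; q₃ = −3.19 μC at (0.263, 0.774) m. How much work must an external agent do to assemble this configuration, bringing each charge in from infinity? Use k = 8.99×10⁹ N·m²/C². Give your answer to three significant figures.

The assembly work is the sum of pairwise potential energies, U = Σ_{i<j} kqᵢqⱼ/rᵢⱼ.
Pair separations: r₁₂ = 0.679 m, r₁₃ = 1.49 m, r₂₃ = 0.853 m.
U = (-0.135) + (-0.138) + (0.0478) = -0.226 J.

-0.226 J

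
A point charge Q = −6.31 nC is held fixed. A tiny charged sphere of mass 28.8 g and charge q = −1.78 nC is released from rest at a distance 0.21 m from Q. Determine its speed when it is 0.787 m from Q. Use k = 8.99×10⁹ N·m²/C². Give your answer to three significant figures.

Only the electrostatic force acts, so mechanical energy is conserved: ½mv² = U₁ − U₂ = kQq(1/r₁ − 1/r₂).
U₁ − U₂ = (8.99×10⁹ N·m²/C²)(-6.31×10⁻⁹ C)(-1.78×10⁻⁹ C)(1/0.210 − 1/0.787) = 3.53×10⁻⁷ J.
v = √(2·3.53×10⁻⁷/0.0288) = 4.95×10⁻³ m/s.

4.95×10⁻³ m/s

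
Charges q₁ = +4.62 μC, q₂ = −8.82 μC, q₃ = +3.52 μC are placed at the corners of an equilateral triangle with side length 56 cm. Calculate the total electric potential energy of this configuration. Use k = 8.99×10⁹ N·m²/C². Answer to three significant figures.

The assembly work is the sum of pairwise potential energies, U = Σ_{i<j} kqᵢqⱼ/rᵢⱼ.
All three pair separations equal the side length, 0.560 m.
U = (-0.654) + (0.261) + (-0.498) = -0.891 J.

-0.891 J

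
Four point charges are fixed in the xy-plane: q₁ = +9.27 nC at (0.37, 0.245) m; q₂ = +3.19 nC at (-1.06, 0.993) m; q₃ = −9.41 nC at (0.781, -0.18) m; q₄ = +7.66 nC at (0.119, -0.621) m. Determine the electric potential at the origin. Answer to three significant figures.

211 V

Electric potential is a scalar, so the contributions from each charge add algebraically: V = Σ kqᵢ/rᵢ.
Distances from the field point to each charge: r₁ = 0.444 m, r₂ = 1.45 m, r₃ = 0.801 m, r₄ = 0.632 m.
V = k[(9.27×10⁻⁹)/(0.444) + (3.19×10⁻⁹)/(1.45) + (-9.41×10⁻⁹)/(0.801) + (7.66×10⁻⁹)/(0.632)] = 211 V.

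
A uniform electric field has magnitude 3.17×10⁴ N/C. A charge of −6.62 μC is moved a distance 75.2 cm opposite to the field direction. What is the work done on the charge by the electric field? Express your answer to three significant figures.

The potential change for a displacement 75.2 cm opposite to the field direction is ΔV = +Ed = 2.38×10⁴ V.
W_field = −qΔV = 0.158 J.

0.158 J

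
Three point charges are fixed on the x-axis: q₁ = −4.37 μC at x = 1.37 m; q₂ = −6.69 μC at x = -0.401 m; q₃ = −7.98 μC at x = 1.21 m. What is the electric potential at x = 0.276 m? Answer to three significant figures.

-2.02×10⁵ V

The total potential is the scalar sum of each charge's contribution, V = Σ kqᵢ/rᵢ.
Distances from the field point to each charge: r₁ = 1.09 m, r₂ = 0.677 m, r₃ = 0.934 m.
V = k[(-4.37×10⁻⁶)/(1.09) + (-6.69×10⁻⁶)/(0.677) + (-7.98×10⁻⁶)/(0.934)] = -2.02×10⁵ V.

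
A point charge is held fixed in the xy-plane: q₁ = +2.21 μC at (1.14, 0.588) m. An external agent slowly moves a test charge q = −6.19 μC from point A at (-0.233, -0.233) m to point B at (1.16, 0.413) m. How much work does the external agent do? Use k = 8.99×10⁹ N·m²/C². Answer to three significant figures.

-0.621 J

For quasistatic motion the external work equals the change in potential energy: W_ext = qΔV = q(V_B − V_A).
At A: distance to the source charge is 1.60 m; V_A = kq₁/r = 1.24×10⁴ V.
At B: distance to the source charge is 0.176 m; V_B = kq₁/r = 1.13×10⁵ V.
ΔV = V_B − V_A = 1.00×10⁵ V.
W_ext = qΔV = (-6.19×10⁻⁶ C)(1.00×10⁵ V) = -0.621 J.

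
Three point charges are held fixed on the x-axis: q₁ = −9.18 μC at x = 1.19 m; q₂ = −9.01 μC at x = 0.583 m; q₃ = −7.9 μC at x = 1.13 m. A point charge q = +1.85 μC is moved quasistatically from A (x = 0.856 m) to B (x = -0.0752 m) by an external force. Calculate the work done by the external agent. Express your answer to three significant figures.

1.03 J

For quasistatic motion the external work equals the change in potential energy: W_ext = qΔV = q(V_B − V_A).
At A: distances to the source charges are 0.334 m, 0.273 m, 0.274 m; V_A = Σ kqᵢ/rᵢ = -8.03×10⁵ V.
At B: distances to the source charges are 1.27 m, 0.658 m, 1.21 m; V_B = Σ kqᵢ/rᵢ = -2.47×10⁵ V.
ΔV = V_B − V_A = 5.56×10⁵ V.
W_ext = qΔV = (1.85×10⁻⁶ C)(5.56×10⁵ V) = 1.03 J.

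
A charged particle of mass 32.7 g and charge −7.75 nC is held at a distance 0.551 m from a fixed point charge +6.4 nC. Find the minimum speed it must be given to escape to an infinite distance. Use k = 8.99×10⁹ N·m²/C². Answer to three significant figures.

7.04×10⁻³ m/s

To just escape, total mechanical energy must reach zero at infinity: ½mv²_min + U = 0, so ½mv²_min = −U = |kQq|/r.
|U| = |kQq|/r = (8.99×10⁹ N·m²/C²)(6.40×10⁻⁹)(7.75×10⁻⁹)/(0.551) = 8.09×10⁻⁷ J.
v_min = √(2|U|/m) = √(2·8.09×10⁻⁷/0.0327) = 7.04×10⁻³ m/s.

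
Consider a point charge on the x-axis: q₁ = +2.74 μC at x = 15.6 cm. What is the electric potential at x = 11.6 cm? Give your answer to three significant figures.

The total potential is the scalar sum of each charge's contribution, V = Σ kqᵢ/rᵢ.
V = k[(2.74×10⁻⁶)/(0.0400)] = 6.16×10⁵ V.

6.16×10⁵ V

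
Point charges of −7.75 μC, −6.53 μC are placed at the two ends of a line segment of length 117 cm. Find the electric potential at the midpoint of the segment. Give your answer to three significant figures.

-2.19×10⁵ V

The total potential is the scalar sum of each charge's contribution, V = Σ kqᵢ/rᵢ.
Each charge is 0.585 m from the midpoint.
V = k[(-7.75×10⁻⁶)/(0.585) + (-6.53×10⁻⁶)/(0.585)] = -2.19×10⁵ V.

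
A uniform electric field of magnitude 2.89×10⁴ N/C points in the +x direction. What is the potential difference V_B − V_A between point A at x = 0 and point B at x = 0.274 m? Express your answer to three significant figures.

In a uniform field, potential decreases in the direction of E: V_B − V_A = −E·Δx.
V_B − V_A = −(2.89×10⁴ V/m)(0.274 m) = -7920 V.

-7920 V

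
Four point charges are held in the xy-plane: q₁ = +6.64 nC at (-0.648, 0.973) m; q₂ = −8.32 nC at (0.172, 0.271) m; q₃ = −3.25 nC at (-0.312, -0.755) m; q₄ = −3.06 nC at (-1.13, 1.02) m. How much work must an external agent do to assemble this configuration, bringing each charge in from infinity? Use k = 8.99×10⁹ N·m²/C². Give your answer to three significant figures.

-5.35×10⁻⁷ J

The assembly work is the sum of pairwise potential energies, U = Σ_{i<j} kqᵢqⱼ/rᵢⱼ.
Pair separations: r₁₂ = 1.08 m, r₁₃ = 1.76 m, r₁₄ = 0.484 m, r₂₃ = 1.13 m, r₂₄ = 1.50 m, r₃₄ = 1.95 m.
Summing all 6 pair terms gives U = -5.35×10⁻⁷ J.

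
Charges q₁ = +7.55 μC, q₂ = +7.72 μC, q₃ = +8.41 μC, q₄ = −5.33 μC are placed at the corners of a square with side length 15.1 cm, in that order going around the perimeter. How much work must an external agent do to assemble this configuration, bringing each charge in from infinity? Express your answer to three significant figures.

The assembly work is the sum of pairwise potential energies, U = Σ_{i<j} kqᵢqⱼ/rᵢⱼ.
The four side pairs have separation 0.151 m and the two diagonal pairs 0.214 m.
Summing all 6 pair terms gives U = 3.21 J.

3.21 J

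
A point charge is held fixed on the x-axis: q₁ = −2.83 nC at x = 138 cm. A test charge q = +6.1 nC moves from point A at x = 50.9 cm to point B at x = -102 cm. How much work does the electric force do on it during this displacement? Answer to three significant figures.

-1.14×10⁻⁷ J

The work done by the electric force is W_field = −ΔU = −q(V_B − V_A) = q(V_A − V_B).
At A: distance to the source charge is 0.871 m; V_A = kq₁/r = -29.2 V.
At B: distance to the source charge is 2.40 m; V_B = kq₁/r = -10.6 V.
ΔV = V_B − V_A = 18.6 V.
W_field = −qΔV = −(6.10×10⁻⁹ C)(18.6 V) = -1.14×10⁻⁷ J.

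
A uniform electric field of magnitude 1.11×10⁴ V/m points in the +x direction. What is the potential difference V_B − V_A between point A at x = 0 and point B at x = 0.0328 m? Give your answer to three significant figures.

-364 V

In a uniform field, potential decreases in the direction of E: V_B − V_A = −E·Δx.
V_B − V_A = −(1.11×10⁴ V/m)(0.0328 m) = -364 V.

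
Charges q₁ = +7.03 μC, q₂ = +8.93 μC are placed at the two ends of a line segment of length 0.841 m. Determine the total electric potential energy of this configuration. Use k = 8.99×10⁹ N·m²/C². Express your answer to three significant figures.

0.671 J

The work to assemble the configuration equals its total potential energy, U = Σ kqᵢqⱼ/rᵢⱼ over all pairs.
The separation is r = 0.841 m.
U = (0.671) = 0.671 J.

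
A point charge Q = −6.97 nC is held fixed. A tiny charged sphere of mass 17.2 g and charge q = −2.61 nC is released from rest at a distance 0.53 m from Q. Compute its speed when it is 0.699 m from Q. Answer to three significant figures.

Only the electrostatic force acts, so mechanical energy is conserved: ½mv² = U₁ − U₂ = kQq(1/r₁ − 1/r₂).
U₁ − U₂ = (8.99×10⁹ N·m²/C²)(-6.97×10⁻⁹ C)(-2.61×10⁻⁹ C)(1/0.530 − 1/0.699) = 7.46×10⁻⁸ J.
v = √(2·7.46×10⁻⁸/0.0172) = 2.95×10⁻³ m/s.

2.95×10⁻³ m/s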